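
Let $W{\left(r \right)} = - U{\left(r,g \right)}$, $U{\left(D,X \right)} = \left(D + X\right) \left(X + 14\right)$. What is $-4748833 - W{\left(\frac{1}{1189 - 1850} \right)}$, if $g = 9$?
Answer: $- \frac{3138841809}{661} \approx -4.7486 \cdot 10^{6}$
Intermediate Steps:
$U{\left(D,X \right)} = \left(14 + X\right) \left(D + X\right)$ ($U{\left(D,X \right)} = \left(D + X\right) \left(14 + X\right) = \left(14 + X\right) \left(D + X\right)$)
$W{\left(r \right)} = -207 - 23 r$ ($W{\left(r \right)} = - (9^{2} + 14 r + 14 \cdot 9 + r 9) = - (81 + 14 r + 126 + 9 r) = - (207 + 23 r) = -207 - 23 r$)
$-4748833 - W{\left(\frac{1}{1189 - 1850} \right)} = -4748833 - \left(-207 - \frac{23}{1189 - 1850}\right) = -4748833 - \left(-207 - \frac{23}{-661}\right) = -4748833 - \left(-207 - - \frac{23}{661}\right) = -4748833 - \left(-207 + \frac{23}{661}\right) = -4748833 - - \frac{136804}{661} = -4748833 + \frac{136804}{661} = - \frac{3138841809}{661}$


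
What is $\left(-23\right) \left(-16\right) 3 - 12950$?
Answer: $-11846$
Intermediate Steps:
$\left(-23\right) \left(-16\right) 3 - 12950 = 368 \cdot 3 + \left(-23887 + 10937\right) = 1104 - 12950 = -11846$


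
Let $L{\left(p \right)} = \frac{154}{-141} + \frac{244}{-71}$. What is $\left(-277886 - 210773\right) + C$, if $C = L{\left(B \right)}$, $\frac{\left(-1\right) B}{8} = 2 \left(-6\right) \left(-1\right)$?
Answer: $- \frac{4892010587}{10011} \approx -4.8866 \cdot 10^{5}$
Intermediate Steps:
$B = -96$ ($B = - 8 \cdot 2 \left(-6\right) \left(-1\right) = - 8 \left(\left(-12\right) \left(-1\right)\right) = \left(-8\right) 12 = -96$)
$L{\left(p \right)} = - \frac{45338}{10011}$ ($L{\left(p \right)} = 154 \left(- \frac{1}{141}\right) + 244 \left(- \frac{1}{71}\right) = - \frac{154}{141} - \frac{244}{71} = - \frac{45338}{10011}$)
$C = - \frac{45338}{10011} \approx -4.5288$
$\left(-277886 - 210773\right) + C = \left(-277886 - 210773\right) - \frac{45338}{10011} = -488659 - \frac{45338}{10011} = - \frac{4892010587}{10011}$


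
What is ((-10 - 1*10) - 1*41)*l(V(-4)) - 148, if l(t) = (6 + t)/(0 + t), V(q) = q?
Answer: -235/2 ≈ -117.50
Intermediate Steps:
l(t) = (6 + t)/t
((-10 - 1*10) - 1*41)*l(V(-4)) - 148 = ((-10 - 1*10) - 1*41)*((6 - 4)/(-4)) - 148 = ((-10 - 10) - 41)*(-¼*2) - 148 = (-20 - 41)*(-½) - 148 = -61*(-½) - 148 = 61/2 - 148 = -235/2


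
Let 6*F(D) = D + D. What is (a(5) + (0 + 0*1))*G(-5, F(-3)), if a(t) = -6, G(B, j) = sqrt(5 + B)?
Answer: 0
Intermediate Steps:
F(D) = D/3 (F(D) = (D + D)/6 = (2*D)/6 = D/3)
(a(5) + (0 + 0*1))*G(-5, F(-3)) = (-6 + (0 + 0*1))*sqrt(5 - 5) = (-6 + (0 + 0))*sqrt(0) = (-6 + 0)*0 = -6*0 = 0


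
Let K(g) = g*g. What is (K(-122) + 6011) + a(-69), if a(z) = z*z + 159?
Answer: 25815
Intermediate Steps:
a(z) = 159 + z² (a(z) = z² + 159 = 159 + z²)
K(g) = g²
(K(-122) + 6011) + a(-69) = ((-122)² + 6011) + (159 + (-69)²) = (14884 + 6011) + (159 + 4761) = 20895 + 4920 = 25815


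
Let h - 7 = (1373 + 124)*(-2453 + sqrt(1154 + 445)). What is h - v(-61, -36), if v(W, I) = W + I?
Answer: -3672037 + 1497*sqrt(1599) ≈ -3.6122e+6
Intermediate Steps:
v(W, I) = I + W
h = -3672134 + 1497*sqrt(1599) (h = 7 + (1373 + 124)*(-2453 + sqrt(1154 + 445)) = 7 + 1497*(-2453 + sqrt(1599)) = 7 + (-3672141 + 1497*sqrt(1599)) = -3672134 + 1497*sqrt(1599) ≈ -3.6123e+6)
h - v(-61, -36) = (-3672134 + 1497*sqrt(1599)) - (-36 - 61) = (-3672134 + 1497*sqrt(1599)) - 1*(-97) = (-3672134 + 1497*sqrt(1599)) + 97 = -3672037 + 1497*sqrt(1599)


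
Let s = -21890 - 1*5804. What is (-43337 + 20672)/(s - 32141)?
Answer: 1511/3989 ≈ 0.37879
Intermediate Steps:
s = -27694 (s = -21890 - 5804 = -27694)
(-43337 + 20672)/(s - 32141) = (-43337 + 20672)/(-27694 - 32141) = -22665/(-59835) = -22665*(-1/59835) = 1511/3989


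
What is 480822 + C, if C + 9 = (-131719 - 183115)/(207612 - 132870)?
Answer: 17968305206/37371 ≈ 4.8081e+5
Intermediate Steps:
C = -493756/37371 (C = -9 + (-131719 - 183115)/(207612 - 132870) = -9 - 314834/74742 = -9 - 314834*1/74742 = -9 - 157417/37371 = -493756/37371 ≈ -13.212)
480822 + C = 480822 - 493756/37371 = 17968305206/37371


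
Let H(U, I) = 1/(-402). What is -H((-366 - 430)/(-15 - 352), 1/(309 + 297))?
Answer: 1/402 ≈ 0.0024876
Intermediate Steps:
H(U, I) = -1/402
-H((-366 - 430)/(-15 - 352), 1/(309 + 297)) = -1*(-1/402) = 1/402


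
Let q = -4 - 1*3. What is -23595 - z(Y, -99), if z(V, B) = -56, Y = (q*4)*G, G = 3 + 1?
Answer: -23539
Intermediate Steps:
q = -7 (q = -4 - 3 = -7)
G = 4
Y = -112 (Y = -7*4*4 = -28*4 = -112)
-23595 - z(Y, -99) = -23595 - 1*(-56) = -23595 + 56 = -23539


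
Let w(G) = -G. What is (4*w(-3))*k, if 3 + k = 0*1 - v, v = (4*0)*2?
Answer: -36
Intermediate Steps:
v = 0 (v = 0*2 = 0)
k = -3 (k = -3 + (0*1 - 1*0) = -3 + (0 + 0) = -3 + 0 = -3)
(4*w(-3))*k = (4*(-1*(-3)))*(-3) = (4*3)*(-3) = 12*(-3) = -36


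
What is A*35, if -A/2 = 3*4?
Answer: -840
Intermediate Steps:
A = -24 (A = -6*4 = -2*12 = -24)
A*35 = -24*35 = -840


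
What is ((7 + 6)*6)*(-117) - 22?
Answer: -9148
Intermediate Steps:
((7 + 6)*6)*(-117) - 22 = (13*6)*(-117) - 22 = 78*(-117) - 22 = -9126 - 22 = -9148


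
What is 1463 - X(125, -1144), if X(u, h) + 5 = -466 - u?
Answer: 2059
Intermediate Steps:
X(u, h) = -471 - u (X(u, h) = -5 + (-466 - u) = -471 - u)
1463 - X(125, -1144) = 1463 - (-471 - 1*125) = 1463 - (-471 - 125) = 1463 - 1*(-596) = 1463 + 596 = 2059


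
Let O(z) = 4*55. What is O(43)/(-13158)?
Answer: -110/6579 ≈ -0.016720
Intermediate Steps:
O(z) = 220
O(43)/(-13158) = 220/(-13158) = 220*(-1/13158) = -110/6579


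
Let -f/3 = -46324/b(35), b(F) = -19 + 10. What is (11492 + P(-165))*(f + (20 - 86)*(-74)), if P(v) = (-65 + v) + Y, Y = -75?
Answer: -118104888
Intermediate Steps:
b(F) = -9
f = -46324/3 (f = -(-138972)/(-9) = -(-138972)*(-1)/9 = -3*46324/9 = -46324/3 ≈ -15441.)
P(v) = -140 + v (P(v) = (-65 + v) - 75 = -140 + v)
(11492 + P(-165))*(f + (20 - 86)*(-74)) = (11492 + (-140 - 165))*(-46324/3 + (20 - 86)*(-74)) = (11492 - 305)*(-46324/3 - 66*(-74)) = 11187*(-46324/3 + 4884) = 11187*(-31672/3) = -118104888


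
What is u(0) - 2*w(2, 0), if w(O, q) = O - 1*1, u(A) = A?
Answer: -2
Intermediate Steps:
w(O, q) = -1 + O (w(O, q) = O - 1 = -1 + O)
u(0) - 2*w(2, 0) = 0 - 2*(-1 + 2) = 0 - 2*1 = 0 - 2 = -2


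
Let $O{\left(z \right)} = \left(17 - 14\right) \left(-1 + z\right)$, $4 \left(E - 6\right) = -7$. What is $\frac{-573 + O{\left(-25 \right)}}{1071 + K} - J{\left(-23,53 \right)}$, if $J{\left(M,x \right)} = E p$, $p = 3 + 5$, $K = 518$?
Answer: $- \frac{7811}{227} \approx -34.41$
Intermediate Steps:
$p = 8$
$E = \frac{17}{4}$ ($E = 6 + \frac{1}{4} \left(-7\right) = 6 - \frac{7}{4} = \frac{17}{4} \approx 4.25$)
$O{\left(z \right)} = -3 + 3 z$ ($O{\left(z \right)} = 3 \left(-1 + z\right) = -3 + 3 z$)
$J{\left(M,x \right)} = 34$ ($J{\left(M,x \right)} = \frac{17}{4} \cdot 8 = 34$)
$\frac{-573 + O{\left(-25 \right)}}{1071 + K} - J{\left(-23,53 \right)} = \frac{-573 + \left(-3 + 3 \left(-25\right)\right)}{1071 + 518} - 34 = \frac{-573 - 78}{1589} - 34 = \left(-573 - 78\right) \frac{1}{1589} - 34 = \left(-651\right) \frac{1}{1589} - 34 = - \frac{93}{227} - 34 = - \frac{7811}{227}$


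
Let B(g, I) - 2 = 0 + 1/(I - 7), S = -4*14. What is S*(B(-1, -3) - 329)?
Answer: 91588/5 ≈ 18318.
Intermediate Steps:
S = -56
B(g, I) = 2 + 1/(-7 + I) (B(g, I) = 2 + (0 + 1/(I - 7)) = 2 + (0 + 1/(-7 + I)) = 2 + 1/(-7 + I))
S*(B(-1, -3) - 329) = -56*((-13 + 2*(-3))/(-7 - 3) - 329) = -56*((-13 - 6)/(-10) - 329) = -56*(-⅒*(-19) - 329) = -56*(19/10 - 329) = -56*(-3271/10) = 91588/5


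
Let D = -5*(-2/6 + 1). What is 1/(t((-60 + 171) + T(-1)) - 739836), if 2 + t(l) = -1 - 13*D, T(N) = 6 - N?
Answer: -3/2219387 ≈ -1.3517e-6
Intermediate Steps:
D = -10/3 (D = -5*(-2*⅙ + 1) = -5*(-⅓ + 1) = -5*⅔ = -10/3 ≈ -3.3333)
t(l) = 121/3 (t(l) = -2 + (-1 - 13*(-10/3)) = -2 + (-1 + 130/3) = -2 + 127/3 = 121/3)
1/(t((-60 + 171) + T(-1)) - 739836) = 1/(121/3 - 739836) = 1/(-2219387/3) = -3/2219387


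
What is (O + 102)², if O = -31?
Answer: 5041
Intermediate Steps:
(O + 102)² = (-31 + 102)² = 71² = 5041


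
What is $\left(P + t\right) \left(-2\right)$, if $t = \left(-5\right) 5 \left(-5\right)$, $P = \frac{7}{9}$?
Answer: $- \frac{2264}{9} \approx -251.56$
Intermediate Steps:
$P = \frac{7}{9}$ ($P = 7 \cdot \frac{1}{9} = \frac{7}{9} \approx 0.77778$)
$t = 125$ ($t = \left(-25\right) \left(-5\right) = 125$)
$\left(P + t\right) \left(-2\right) = \left(\frac{7}{9} + 125\right) \left(-2\right) = \frac{1132}{9} \left(-2\right) = - \frac{2264}{9}$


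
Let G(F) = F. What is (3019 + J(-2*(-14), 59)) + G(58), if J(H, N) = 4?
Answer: 3081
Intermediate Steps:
(3019 + J(-2*(-14), 59)) + G(58) = (3019 + 4) + 58 = 3023 + 58 = 3081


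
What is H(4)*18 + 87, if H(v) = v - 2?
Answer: 123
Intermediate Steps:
H(v) = -2 + v
H(4)*18 + 87 = (-2 + 4)*18 + 87 = 2*18 + 87 = 36 + 87 = 123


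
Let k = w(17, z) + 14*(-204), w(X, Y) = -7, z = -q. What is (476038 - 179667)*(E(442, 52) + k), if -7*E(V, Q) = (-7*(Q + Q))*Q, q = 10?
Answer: 754264195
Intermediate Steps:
z = -10 (z = -1*10 = -10)
k = -2863 (k = -7 + 14*(-204) = -7 - 2856 = -2863)
E(V, Q) = 2*Q² (E(V, Q) = -(-7*(Q + Q))*Q/7 = -(-14*Q)*Q/7 = -(-2)*Q² = 2*Q²)
(476038 - 179667)*(E(442, 52) + k) = (476038 - 179667)*(2*52² - 2863) = 296371*(2*2704 - 2863) = 296371*(5408 - 2863) = 296371*2545 = 754264195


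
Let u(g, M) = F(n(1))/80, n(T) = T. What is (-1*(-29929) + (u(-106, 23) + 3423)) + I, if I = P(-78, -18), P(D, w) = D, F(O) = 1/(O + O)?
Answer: 5323841/160 ≈ 33274.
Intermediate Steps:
F(O) = 1/(2*O)
I = -78
u(g, M) = 1/160 (u(g, M) = ((½)/1)/80 = ((½)*1)*(1/80) = (½)*(1/80) = 1/160)
(-1*(-29929) + (u(-106, 23) + 3423)) + I = (-1*(-29929) + (1/160 + 3423)) - 78 = (29929 + 547681/160) - 78 = 5336321/160 - 78 = 5323841/160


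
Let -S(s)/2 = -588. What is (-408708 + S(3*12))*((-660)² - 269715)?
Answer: -67603445820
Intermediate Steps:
S(s) = 1176 (S(s) = -2*(-588) = 1176)
(-408708 + S(3*12))*((-660)² - 269715) = (-408708 + 1176)*((-660)² - 269715) = -407532*(435600 - 269715) = -407532*165885 = -67603445820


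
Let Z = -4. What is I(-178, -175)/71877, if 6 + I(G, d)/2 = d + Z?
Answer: -370/71877 ≈ -0.0051477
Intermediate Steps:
I(G, d) = -20 + 2*d (I(G, d) = -12 + 2*(d - 4) = -12 + 2*(-4 + d) = -12 + (-8 + 2*d) = -20 + 2*d)
I(-178, -175)/71877 = (-20 + 2*(-175))/71877 = (-20 - 350)*(1/71877) = -370*1/71877 = -370/71877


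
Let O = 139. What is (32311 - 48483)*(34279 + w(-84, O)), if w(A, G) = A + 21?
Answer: -553341152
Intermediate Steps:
w(A, G) = 21 + A
(32311 - 48483)*(34279 + w(-84, O)) = (32311 - 48483)*(34279 + (21 - 84)) = -16172*(34279 - 63) = -16172*34216 = -553341152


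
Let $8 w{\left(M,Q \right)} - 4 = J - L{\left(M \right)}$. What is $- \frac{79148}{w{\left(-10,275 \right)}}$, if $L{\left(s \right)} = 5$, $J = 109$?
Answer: $- \frac{158296}{27} \approx -5862.8$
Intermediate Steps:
$w{\left(M,Q \right)} = \frac{27}{2}$ ($w{\left(M,Q \right)} = \frac{1}{2} + \frac{109 - 5}{8} = \frac{1}{2} + \frac{1}{8} \cdot 104 = \frac{1}{2} + 13 = \frac{27}{2}$)
$- \frac{79148}{w{\left(-10,275 \right)}} = - \frac{79148}{\frac{27}{2}} = \left(-79148\right) \frac{2}{27} = - \frac{158296}{27}$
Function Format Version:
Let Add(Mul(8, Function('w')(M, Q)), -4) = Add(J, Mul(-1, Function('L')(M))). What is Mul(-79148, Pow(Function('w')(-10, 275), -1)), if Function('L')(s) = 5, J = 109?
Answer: Rational(-158296, 27) ≈ -5862.8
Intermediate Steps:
Function('w')(M, Q) = Rational(27, 2) (Function('w')(M, Q) = Add(Rational(1, 2), Mul(Rational(1, 8), Add(109, Mul(-1, 5)))) = Add(Rational(1, 2), Mul(Rational(1, 8), Add(109, -5))) = Add(Rational(1, 2), Mul(Rational(1, 8), 104)) = Add(Rational(1, 2), 13) = Rational(27, 2))
Mul(-79148, Pow(Function('w')(-10, 275), -1)) = Mul(-79148, Pow(Rational(27, 2), -1)) = Mul(-79148, Rational(2, 27)) = Rational(-158296, 27)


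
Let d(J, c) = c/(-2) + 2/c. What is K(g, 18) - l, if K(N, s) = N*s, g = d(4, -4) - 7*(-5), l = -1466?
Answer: 2123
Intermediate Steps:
d(J, c) = 2/c - c/2 (d(J, c) = c*(-½) + 2/c = -c/2 + 2/c = 2/c - c/2)
g = 73/2 (g = (2/(-4) - ½*(-4)) - 7*(-5) = (2*(-¼) + 2) + 35 = (-½ + 2) + 35 = 3/2 + 35 = 73/2 ≈ 36.500)
K(g, 18) - l = (73/2)*18 - 1*(-1466) = 657 + 1466 = 2123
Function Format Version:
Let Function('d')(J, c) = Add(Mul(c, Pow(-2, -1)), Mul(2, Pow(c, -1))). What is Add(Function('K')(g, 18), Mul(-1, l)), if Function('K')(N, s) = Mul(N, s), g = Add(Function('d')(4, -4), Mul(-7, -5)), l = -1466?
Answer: 2123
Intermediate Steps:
Function('d')(J, c) = Add(Mul(2, Pow(c, -1)), Mul(Rational(-1, 2), c)) (Function('d')(J, c) = Add(Mul(c, Rational(-1, 2)), Mul(2, Pow(c, -1))) = Add(Mul(Rational(-1, 2), c), Mul(2, Pow(c, -1))) = Add(Mul(2, Pow(c, -1)), Mul(Rational(-1, 2), c)))
g = Rational(73, 2) (g = Add(Add(Mul(2, Pow(-4, -1)), Mul(Rational(-1, 2), -4)), Mul(-7, -5)) = Add(Add(Mul(2, Rational(-1, 4)), 2), 35) = Add(Add(Rational(-1, 2), 2), 35) = Add(Rational(3, 2), 35) = Rational(73, 2) ≈ 36.500)
Add(Function('K')(g, 18), Mul(-1, l)) = Add(Mul(Rational(73, 2), 18), Mul(-1, -1466)) = Add(657, 1466) = 2123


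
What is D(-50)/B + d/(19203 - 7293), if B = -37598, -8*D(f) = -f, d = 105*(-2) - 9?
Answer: -5439683/298528120 ≈ -0.018222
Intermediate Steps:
d = -219 (d = -210 - 9 = -219)
D(f) = f/8 (D(f) = -(-1)*f/8 = f/8)
D(-50)/B + d/(19203 - 7293) = ((1/8)*(-50))/(-37598) - 219/(19203 - 7293) = -25/4*(-1/37598) - 219/11910 = 25/150392 - 219*1/11910 = 25/150392 - 73/3970 = -5439683/298528120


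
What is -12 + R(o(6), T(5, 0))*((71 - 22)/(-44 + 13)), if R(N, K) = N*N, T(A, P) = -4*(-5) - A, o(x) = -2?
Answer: -568/31 ≈ -18.323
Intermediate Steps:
T(A, P) = 20 - A
R(N, K) = N²
-12 + R(o(6), T(5, 0))*((71 - 22)/(-44 + 13)) = -12 + (-2)²*((71 - 22)/(-44 + 13)) = -12 + 4*(49/(-31)) = -12 + 4*(49*(-1/31)) = -12 + 4*(-49/31) = -12 - 196/31 = -568/31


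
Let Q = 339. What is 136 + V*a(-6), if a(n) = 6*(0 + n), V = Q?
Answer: -12068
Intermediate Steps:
V = 339
a(n) = 6*n
136 + V*a(-6) = 136 + 339*(6*(-6)) = 136 + 339*(-36) = 136 - 12204 = -12068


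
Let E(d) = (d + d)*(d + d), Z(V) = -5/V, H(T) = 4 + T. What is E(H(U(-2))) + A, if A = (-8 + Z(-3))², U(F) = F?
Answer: 505/9 ≈ 56.111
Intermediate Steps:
E(d) = 4*d² (E(d) = (2*d)*(2*d) = 4*d²)
A = 361/9 (A = (-8 - 5/(-3))² = (-8 - 5*(-⅓))² = (-8 + 5/3)² = (-19/3)² = 361/9 ≈ 40.111)
E(H(U(-2))) + A = 4*(4 - 2)² + 361/9 = 4*2² + 361/9 = 4*4 + 361/9 = 16 + 361/9 = 505/9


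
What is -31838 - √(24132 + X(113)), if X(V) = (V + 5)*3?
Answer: -31838 - √24486 ≈ -31994.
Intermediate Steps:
X(V) = 15 + 3*V (X(V) = (5 + V)*3 = 15 + 3*V)
-31838 - √(24132 + X(113)) = -31838 - √(24132 + (15 + 3*113)) = -31838 - √(24132 + (15 + 339)) = -31838 - √(24132 + 354) = -31838 - √24486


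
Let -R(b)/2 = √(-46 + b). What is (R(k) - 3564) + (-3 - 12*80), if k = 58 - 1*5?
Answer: -4527 - 2*√7 ≈ -4532.3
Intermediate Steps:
k = 53 (k = 58 - 5 = 53)
R(b) = -2*√(-46 + b)
(R(k) - 3564) + (-3 - 12*80) = (-2*√(-46 + 53) - 3564) + (-3 - 12*80) = (-2*√7 - 3564) + (-3 - 960) = (-3564 - 2*√7) - 963 = -4527 - 2*√7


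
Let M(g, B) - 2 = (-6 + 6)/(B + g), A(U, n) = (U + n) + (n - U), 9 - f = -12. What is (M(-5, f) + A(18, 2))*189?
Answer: 1134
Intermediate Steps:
f = 21 (f = 9 - 1*(-12) = 9 + 12 = 21)
A(U, n) = 2*n
M(g, B) = 2 (M(g, B) = 2 + (-6 + 6)/(B + g) = 2 + 0/(B + g) = 2 + 0 = 2)
(M(-5, f) + A(18, 2))*189 = (2 + 2*2)*189 = (2 + 4)*189 = 6*189 = 1134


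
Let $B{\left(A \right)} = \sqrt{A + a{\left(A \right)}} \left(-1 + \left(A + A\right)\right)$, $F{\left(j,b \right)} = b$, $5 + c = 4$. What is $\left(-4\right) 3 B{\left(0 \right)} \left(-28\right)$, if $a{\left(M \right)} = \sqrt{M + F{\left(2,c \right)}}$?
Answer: $- 336 \sqrt{i} \approx -237.59 - 237.59 i$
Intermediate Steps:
$c = -1$ ($c = -5 + 4 = -1$)
$a{\left(M \right)} = \sqrt{-1 + M}$ ($a{\left(M \right)} = \sqrt{M - 1} = \sqrt{-1 + M}$)
$B{\left(A \right)} = \sqrt{A + \sqrt{-1 + A}} \left(-1 + 2 A\right)$ ($B{\left(A \right)} = \sqrt{A + \sqrt{-1 + A}} \left(-1 + \left(A + A\right)\right) = \sqrt{A + \sqrt{-1 + A}} \left(-1 + 2 A\right)$)
$\left(-4\right) 3 B{\left(0 \right)} \left(-28\right) = \left(-4\right) 3 \sqrt{0 + \sqrt{-1 + 0}} \left(-1 + 2 \cdot 0\right) \left(-28\right) = - 12 \sqrt{0 + \sqrt{-1}} \left(-1 + 0\right) \left(-28\right) = - 12 \sqrt{0 + i} \left(-1\right) \left(-28\right) = - 12 \sqrt{i} \left(-1\right) \left(-28\right) = - 12 \left(- \sqrt{i}\right) \left(-28\right) = 12 \sqrt{i} \left(-28\right) = - 336 \sqrt{i}$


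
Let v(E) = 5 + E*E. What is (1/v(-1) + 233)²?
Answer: 1957201/36 ≈ 54367.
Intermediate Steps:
v(E) = 5 + E²
(1/v(-1) + 233)² = (1/(5 + (-1)²) + 233)² = (1/(5 + 1) + 233)² = (1/6 + 233)² = (⅙ + 233)² = (1399/6)² = 1957201/36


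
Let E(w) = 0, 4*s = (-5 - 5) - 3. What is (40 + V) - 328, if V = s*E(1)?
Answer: -288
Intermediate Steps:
s = -13/4 (s = ((-5 - 5) - 3)/4 = (-10 - 3)/4 = (1/4)*(-13) = -13/4 ≈ -3.2500)
V = 0 (V = -13/4*0 = 0)
(40 + V) - 328 = (40 + 0) - 328 = 40 - 328 = -288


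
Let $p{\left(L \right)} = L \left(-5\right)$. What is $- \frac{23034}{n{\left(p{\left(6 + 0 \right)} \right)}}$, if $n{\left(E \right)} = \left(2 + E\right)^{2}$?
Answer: $- \frac{11517}{392} \approx -29.38$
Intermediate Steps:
$p{\left(L \right)} = - 5 L$
$- \frac{23034}{n{\left(p{\left(6 + 0 \right)} \right)}} = - \frac{23034}{\left(2 - 5 \left(6 + 0\right)\right)^{2}} = - \frac{23034}{\left(2 - 30\right)^{2}} = - \frac{23034}{\left(-28\right)^{2}} = - \frac{23034}{784} = \left(-23034\right) \frac{1}{784} = - \frac{11517}{392}$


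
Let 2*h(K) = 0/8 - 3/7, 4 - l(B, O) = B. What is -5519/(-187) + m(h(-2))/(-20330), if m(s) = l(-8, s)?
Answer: 56099513/1900855 ≈ 29.513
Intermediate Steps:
l(B, O) = 4 - B
h(K) = -3/14 (h(K) = (0/8 - 3/7)/2 = (0*(⅛) - 3*⅐)/2 = (0 - 3/7)/2 = (½)*(-3/7) = -3/14)
m(s) = 12 (m(s) = 4 - 1*(-8) = 4 + 8 = 12)
-5519/(-187) + m(h(-2))/(-20330) = -5519/(-187) + 12/(-20330) = -5519*(-1/187) + 12*(-1/20330) = 5519/187 - 6/10165 = 56099513/1900855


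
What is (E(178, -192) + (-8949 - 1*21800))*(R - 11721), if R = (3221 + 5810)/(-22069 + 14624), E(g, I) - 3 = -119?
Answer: 538729290548/1489 ≈ 3.6181e+8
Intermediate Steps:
E(g, I) = -116 (E(g, I) = 3 - 119 = -116)
R = -9031/7445 (R = 9031/(-7445) = 9031*(-1/7445) = -9031/7445 ≈ -1.2130)
(E(178, -192) + (-8949 - 1*21800))*(R - 11721) = (-116 + (-8949 - 1*21800))*(-9031/7445 - 11721) = (-116 + (-8949 - 21800))*(-87271876/7445) = (-116 - 30749)*(-87271876/7445) = -30865*(-87271876/7445) = 538729290548/1489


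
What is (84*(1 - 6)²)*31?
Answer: 65100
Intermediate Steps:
(84*(1 - 6)²)*31 = (84*(-5)²)*31 = (84*25)*31 = 2100*31 = 65100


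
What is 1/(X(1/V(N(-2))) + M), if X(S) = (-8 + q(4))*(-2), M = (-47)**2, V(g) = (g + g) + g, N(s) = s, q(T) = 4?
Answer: 1/2217 ≈ 0.00045106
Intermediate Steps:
V(g) = 3*g (V(g) = 2*g + g = 3*g)
M = 2209
X(S) = 8 (X(S) = (-8 + 4)*(-2) = -4*(-2) = 8)
1/(X(1/V(N(-2))) + M) = 1/(8 + 2209) = 1/2217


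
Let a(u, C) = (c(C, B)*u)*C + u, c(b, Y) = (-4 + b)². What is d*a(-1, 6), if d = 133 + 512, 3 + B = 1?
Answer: -16125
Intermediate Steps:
B = -2 (B = -3 + 1 = -2)
d = 645
a(u, C) = u + C*u*(-4 + C)² (a(u, C) = ((-4 + C)²*u)*C + u = (u*(-4 + C)²)*C + u = C*u*(-4 + C)² + u = u + C*u*(-4 + C)²)
d*a(-1, 6) = 645*(-(1 + 6*(-4 + 6)²)) = 645*(-(1 + 6*2²)) = 645*(-(1 + 6*4)) = 645*(-(1 + 24)) = 645*(-1*25) = 645*(-25) = -16125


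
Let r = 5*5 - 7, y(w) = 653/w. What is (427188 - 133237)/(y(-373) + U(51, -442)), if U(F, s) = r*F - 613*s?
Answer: 109643723/101404619 ≈ 1.0812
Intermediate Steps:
r = 18 (r = 25 - 7 = 18)
U(F, s) = -613*s + 18*F (U(F, s) = 18*F - 613*s = -613*s + 18*F)
(427188 - 133237)/(y(-373) + U(51, -442)) = (427188 - 133237)/(653/(-373) + (-613*(-442) + 18*51)) = 293951/(653*(-1/373) + (270946 + 918)) = 293951/(-653/373 + 271864) = 293951/(101404619/373) = 293951*(373/101404619) = 109643723/101404619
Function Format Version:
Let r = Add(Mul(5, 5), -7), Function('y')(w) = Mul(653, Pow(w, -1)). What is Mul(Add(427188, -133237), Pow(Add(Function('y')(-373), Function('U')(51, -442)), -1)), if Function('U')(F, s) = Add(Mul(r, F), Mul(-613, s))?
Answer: Rational(109643723, 101404619) ≈ 1.0812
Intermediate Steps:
r = 18 (r = Add(25, -7) = 18)
Function('U')(F, s) = Add(Mul(-613, s), Mul(18, F)) (Function('U')(F, s) = Add(Mul(18, F), Mul(-613, s)) = Add(Mul(-613, s), Mul(18, F)))
Mul(Add(427188, -133237), Pow(Add(Function('y')(-373), Function('U')(51, -442)), -1)) = Mul(Add(427188, -133237), Pow(Add(Mul(653, Pow(-373, -1)), Add(Mul(-613, -442), Mul(18, 51))), -1)) = Mul(293951, Pow(Add(Mul(653, Rational(-1, 373)), Add(270946, 918)), -1)) = Mul(293951, Pow(Add(Rational(-653, 373), 271864), -1)) = Mul(293951, Pow(Rational(101404619, 373), -1)) = Mul(293951, Rational(373, 101404619)) = Rational(109643723, 101404619)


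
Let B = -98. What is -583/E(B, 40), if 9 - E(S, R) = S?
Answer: -583/107 ≈ -5.4486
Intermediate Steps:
E(S, R) = 9 - S
-583/E(B, 40) = -583/(9 - 1*(-98)) = -583/(9 + 98) = -583/107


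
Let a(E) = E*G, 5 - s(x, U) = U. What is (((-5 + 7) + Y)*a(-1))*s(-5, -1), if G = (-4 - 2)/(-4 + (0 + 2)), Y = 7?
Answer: -162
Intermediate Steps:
s(x, U) = 5 - U
G = 3 (G = -6/(-4 + 2) = -6/(-2) = -6*(-1/2) = 3)
a(E) = 3*E (a(E) = E*3 = 3*E)
(((-5 + 7) + Y)*a(-1))*s(-5, -1) = (((-5 + 7) + 7)*(3*(-1)))*(5 - 1*(-1)) = ((2 + 7)*(-3))*(5 + 1) = (9*(-3))*6 = -27*6 = -162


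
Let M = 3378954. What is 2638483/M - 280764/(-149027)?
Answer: 1341893846897/503555377758 ≈ 2.6648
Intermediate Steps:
2638483/M - 280764/(-149027) = 2638483/3378954 - 280764/(-149027) = 2638483*(1/3378954) - 280764*(-1/149027) = 2638483/3378954 + 280764/149027 = 1341893846897/503555377758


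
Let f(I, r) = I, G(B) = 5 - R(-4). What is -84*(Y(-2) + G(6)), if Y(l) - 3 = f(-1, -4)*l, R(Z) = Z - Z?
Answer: -840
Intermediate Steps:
R(Z) = 0
G(B) = 5 (G(B) = 5 - 1*0 = 5 + 0 = 5)
Y(l) = 3 - l
-84*(Y(-2) + G(6)) = -84*((3 - 1*(-2)) + 5) = -84*((3 + 2) + 5) = -84*(5 + 5) = -84*10 = -840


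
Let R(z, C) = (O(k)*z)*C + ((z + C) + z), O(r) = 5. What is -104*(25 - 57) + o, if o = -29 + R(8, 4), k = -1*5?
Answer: 3479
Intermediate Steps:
k = -5
R(z, C) = C + 2*z + 5*C*z (R(z, C) = (5*z)*C + ((z + C) + z) = 5*C*z + ((C + z) + z) = 5*C*z + (C + 2*z) = C + 2*z + 5*C*z)
o = 151 (o = -29 + (4 + 2*8 + 5*4*8) = -29 + (4 + 16 + 160) = -29 + 180 = 151)
-104*(25 - 57) + o = -104*(25 - 57) + 151 = -104*(-32) + 151 = 3328 + 151 = 3479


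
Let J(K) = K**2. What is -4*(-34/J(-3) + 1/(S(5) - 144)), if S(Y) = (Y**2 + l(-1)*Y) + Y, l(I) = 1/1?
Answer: 14860/981 ≈ 15.148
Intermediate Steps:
l(I) = 1 (l(I) = 1*1 = 1)
S(Y) = Y**2 + 2*Y (S(Y) = (Y**2 + 1*Y) + Y = (Y**2 + Y) + Y = (Y + Y**2) + Y = Y**2 + 2*Y)
-4*(-34/J(-3) + 1/(S(5) - 144)) = -4*(-34/((-3)**2) + 1/(5*(2 + 5) - 144)) = -4*(-34/9 + 1/(5*7 - 144)) = -4*(-34*1/9 + 1/(35 - 144)) = -4*(-34/9 + 1/(-109)) = -4*(-34/9 - 1/109) = -4*(-3715/981) = 14860/981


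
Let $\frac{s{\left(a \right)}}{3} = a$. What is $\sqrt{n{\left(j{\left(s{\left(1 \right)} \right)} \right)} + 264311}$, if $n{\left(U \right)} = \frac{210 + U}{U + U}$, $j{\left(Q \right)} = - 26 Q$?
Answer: $\frac{16 \sqrt{174486}}{13} \approx 514.11$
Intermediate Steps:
$s{\left(a \right)} = 3 a$
$n{\left(U \right)} = \frac{210 + U}{2 U}$
$\sqrt{n{\left(j{\left(s{\left(1 \right)} \right)} \right)} + 264311} = \sqrt{\frac{210 - 26 \cdot 3 \cdot 1}{2 \left(- 26 \cdot 3 \cdot 1\right)} + 264311} = \sqrt{\frac{210 - 78}{2 \left(\left(-26\right) 3\right)} + 264311} = \sqrt{\frac{210 - 78}{2 \left(-78\right)} + 264311} = \sqrt{\frac{1}{2} \left(- \frac{1}{78}\right) 132 + 264311} = \sqrt{- \frac{11}{13} + 264311} = \sqrt{\frac{3436032}{13}} = \frac{16 \sqrt{174486}}{13}$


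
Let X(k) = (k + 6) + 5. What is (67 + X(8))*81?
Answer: 6966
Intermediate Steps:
X(k) = 11 + k (X(k) = (6 + k) + 5 = 11 + k)
(67 + X(8))*81 = (67 + (11 + 8))*81 = (67 + 19)*81 = 86*81 = 6966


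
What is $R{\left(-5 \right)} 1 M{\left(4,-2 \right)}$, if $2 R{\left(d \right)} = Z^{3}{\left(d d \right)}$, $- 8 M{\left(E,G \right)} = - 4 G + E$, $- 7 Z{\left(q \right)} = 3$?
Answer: $\frac{81}{1372} \approx 0.059038$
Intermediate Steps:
$Z{\left(q \right)} = - \frac{3}{7}$ ($Z{\left(q \right)} = \left(- \frac{1}{7}\right) 3 = - \frac{3}{7}$)
$M{\left(E,G \right)} = \frac{G}{2} - \frac{E}{8}$ ($M{\left(E,G \right)} = - \frac{- 4 G + E}{8} = - \frac{E - 4 G}{8} = \frac{G}{2} - \frac{E}{8}$)
$R{\left(d \right)} = - \frac{27}{686}$ ($R{\left(d \right)} = \frac{\left(- \frac{3}{7}\right)^{3}}{2} = \frac{1}{2} \left(- \frac{27}{343}\right) = - \frac{27}{686}$)
$R{\left(-5 \right)} 1 M{\left(4,-2 \right)} = \left(- \frac{27}{686}\right) 1 \left(\frac{1}{2} \left(-2\right) - \frac{1}{2}\right) = - \frac{27 \left(-1 - \frac{1}{2}\right)}{686} = \left(- \frac{27}{686}\right) \left(- \frac{3}{2}\right) = \frac{81}{1372}$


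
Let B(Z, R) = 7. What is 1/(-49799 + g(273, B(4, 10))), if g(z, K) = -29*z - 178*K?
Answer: -1/58962 ≈ -1.6960e-5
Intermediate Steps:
g(z, K) = -178*K - 29*z
1/(-49799 + g(273, B(4, 10))) = 1/(-49799 + (-178*7 - 29*273)) = 1/(-49799 + (-1246 - 7917)) = 1/(-49799 - 9163) = 1/(-58962) = -1/58962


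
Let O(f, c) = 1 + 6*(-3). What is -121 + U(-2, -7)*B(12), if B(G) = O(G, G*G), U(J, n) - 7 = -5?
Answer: -155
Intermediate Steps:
U(J, n) = 2 (U(J, n) = 7 - 5 = 2)
O(f, c) = -17 (O(f, c) = 1 - 18 = -17)
B(G) = -17
-121 + U(-2, -7)*B(12) = -121 + 2*(-17) = -121 - 34 = -155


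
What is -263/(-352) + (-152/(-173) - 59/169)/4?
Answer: 9051659/10291424 ≈ 0.87953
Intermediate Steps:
-263/(-352) + (-152/(-173) - 59/169)/4 = -263*(-1/352) + (-152*(-1/173) - 59*1/169)*(1/4) = 263/352 + (152/173 - 59/169)*(1/4) = 263/352 + (15481/29237)*(1/4) = 263/352 + 15481/116948 = 9051659/10291424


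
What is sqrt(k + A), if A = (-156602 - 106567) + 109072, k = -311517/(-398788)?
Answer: I*sqrt(6126552419855543)/199394 ≈ 392.55*I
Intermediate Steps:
k = 311517/398788 (k = -311517*(-1/398788) = 311517/398788 ≈ 0.78116)
A = -154097 (A = -263169 + 109072 = -154097)
sqrt(k + A) = sqrt(311517/398788 - 154097) = sqrt(-61451722919/398788) = I*sqrt(6126552419855543)/199394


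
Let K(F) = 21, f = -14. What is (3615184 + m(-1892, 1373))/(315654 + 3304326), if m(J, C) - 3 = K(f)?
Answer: 903802/904995 ≈ 0.99868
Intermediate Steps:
m(J, C) = 24 (m(J, C) = 3 + 21 = 24)
(3615184 + m(-1892, 1373))/(315654 + 3304326) = (3615184 + 24)/(315654 + 3304326) = 3615208/3619980 = 3615208*(1/3619980) = 903802/904995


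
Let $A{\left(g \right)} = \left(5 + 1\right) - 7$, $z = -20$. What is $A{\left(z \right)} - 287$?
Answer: $-288$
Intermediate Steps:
$A{\left(g \right)} = -1$ ($A{\left(g \right)} = 6 - 7 = -1$)
$A{\left(z \right)} - 287 = -1 - 287 = -288$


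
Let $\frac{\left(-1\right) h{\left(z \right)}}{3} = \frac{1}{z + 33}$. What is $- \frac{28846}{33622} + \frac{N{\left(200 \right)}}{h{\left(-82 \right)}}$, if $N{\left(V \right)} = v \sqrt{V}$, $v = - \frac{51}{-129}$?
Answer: $- \frac{14423}{16811} + \frac{8330 \sqrt{2}}{129} \approx 90.463$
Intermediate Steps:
$v = \frac{17}{43}$ ($v = \left(-51\right) \left(- \frac{1}{129}\right) = \frac{17}{43} \approx 0.39535$)
$N{\left(V \right)} = \frac{17 \sqrt{V}}{43}$
$h{\left(z \right)} = - \frac{3}{33 + z}$ ($h{\left(z \right)} = - \frac{3}{z + 33} = - \frac{3}{33 + z}$)
$- \frac{28846}{33622} + \frac{N{\left(200 \right)}}{h{\left(-82 \right)}} = - \frac{28846}{33622} + \frac{\frac{17}{43} \sqrt{200}}{\left(-3\right) \frac{1}{33 - 82}} = \left(-28846\right) \frac{1}{33622} + \frac{\frac{17}{43} \cdot 10 \sqrt{2}}{\left(-3\right) \frac{1}{-49}} = - \frac{14423}{16811} + \frac{\frac{170}{43} \sqrt{2}}{\left(-3\right) \left(- \frac{1}{49}\right)} = - \frac{14423}{16811} + \frac{\frac{170}{43} \sqrt{2}}{\frac{3}{49}} = - \frac{14423}{16811} + \frac{170 \sqrt{2}}{43} \cdot \frac{49}{3} = - \frac{14423}{16811} + \frac{8330 \sqrt{2}}{129}$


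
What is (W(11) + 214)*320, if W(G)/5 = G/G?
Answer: 70080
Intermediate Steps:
W(G) = 5 (W(G) = 5*(G/G) = 5*1 = 5)
(W(11) + 214)*320 = (5 + 214)*320 = 219*320 = 70080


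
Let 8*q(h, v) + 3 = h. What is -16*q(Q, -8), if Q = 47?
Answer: -88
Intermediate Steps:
q(h, v) = -3/8 + h/8
-16*q(Q, -8) = -16*(-3/8 + (1/8)*47) = -16*(-3/8 + 47/8) = -16*11/2 = -88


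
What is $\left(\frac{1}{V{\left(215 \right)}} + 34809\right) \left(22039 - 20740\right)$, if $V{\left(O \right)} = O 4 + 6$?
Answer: $\frac{90433785}{2} \approx 4.5217 \cdot 10^{7}$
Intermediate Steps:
$V{\left(O \right)} = 6 + 4 O$ ($V{\left(O \right)} = 4 O + 6 = 6 + 4 O$)
$\left(\frac{1}{V{\left(215 \right)}} + 34809\right) \left(22039 - 20740\right) = \left(\frac{1}{6 + 4 \cdot 215} + 34809\right) \left(22039 - 20740\right) = \left(\frac{1}{6 + 860} + 34809\right) 1299 = \left(\frac{1}{866} + 34809\right) 1299 = \frac{30144595}{866} \cdot 1299 = \frac{90433785}{2}$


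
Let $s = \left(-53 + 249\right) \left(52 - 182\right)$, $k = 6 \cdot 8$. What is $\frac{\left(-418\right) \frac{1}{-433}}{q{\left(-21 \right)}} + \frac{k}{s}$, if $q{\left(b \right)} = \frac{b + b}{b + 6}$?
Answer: $\frac{472877}{1379105} \approx 0.34289$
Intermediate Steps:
$q{\left(b \right)} = \frac{2 b}{6 + b}$
$k = 48$
$s = -25480$ ($s = 196 \left(-130\right) = -25480$)
$\frac{\left(-418\right) \frac{1}{-433}}{q{\left(-21 \right)}} + \frac{k}{s} = \frac{\left(-418\right) \frac{1}{-433}}{2 \left(-21\right) \frac{1}{6 - 21}} + \frac{48}{-25480} = \frac{\left(-418\right) \left(- \frac{1}{433}\right)}{2 \left(-21\right) \frac{1}{-15}} + 48 \left(- \frac{1}{25480}\right) = \frac{418}{433 \cdot 2 \left(-21\right) \left(- \frac{1}{15}\right)} - \frac{6}{3185} = \frac{418}{433 \cdot \frac{14}{5}} - \frac{6}{3185} = \frac{418}{433} \cdot \frac{5}{14} - \frac{6}{3185} = \frac{1045}{3031} - \frac{6}{3185} = \frac{472877}{1379105}$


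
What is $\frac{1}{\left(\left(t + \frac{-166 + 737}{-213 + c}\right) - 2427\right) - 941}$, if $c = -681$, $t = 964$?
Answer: $- \frac{894}{2149747} \approx -0.00041586$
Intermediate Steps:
$\frac{1}{\left(\left(t + \frac{-166 + 737}{-213 + c}\right) - 2427\right) - 941} = \frac{1}{\left(\left(964 + \frac{-166 + 737}{-213 - 681}\right) - 2427\right) - 941} = \frac{1}{\left(\left(964 + \frac{571}{-894}\right) - 2427\right) - 941} = \frac{1}{\left(\left(964 + 571 \left(- \frac{1}{894}\right)\right) - 2427\right) - 941} = \frac{1}{\left(\left(964 - \frac{571}{894}\right) - 2427\right) - 941} = \frac{1}{\left(\frac{861245}{894} - 2427\right) - 941} = \frac{1}{- \frac{1308493}{894} - 941} = \frac{1}{- \frac{2149747}{894}} = - \frac{894}{2149747}$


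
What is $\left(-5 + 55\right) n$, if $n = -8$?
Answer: $-400$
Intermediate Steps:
$\left(-5 + 55\right) n = \left(-5 + 55\right) \left(-8\right) = 50 \left(-8\right) = -400$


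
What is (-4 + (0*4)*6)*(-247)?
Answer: 988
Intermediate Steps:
(-4 + (0*4)*6)*(-247) = (-4 + 0*6)*(-247) = (-4 + 0)*(-247) = -4*(-247) = 988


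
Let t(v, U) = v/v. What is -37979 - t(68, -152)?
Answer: -37980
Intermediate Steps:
t(v, U) = 1
-37979 - t(68, -152) = -37979 - 1*1 = -37979 - 1 = -37980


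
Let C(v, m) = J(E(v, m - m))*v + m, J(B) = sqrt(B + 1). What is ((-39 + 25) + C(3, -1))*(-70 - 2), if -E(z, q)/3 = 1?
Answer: 1080 - 216*I*sqrt(2) ≈ 1080.0 - 305.47*I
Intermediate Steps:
E(z, q) = -3 (E(z, q) = -3*1 = -3)
J(B) = sqrt(1 + B)
C(v, m) = m + I*v*sqrt(2) (C(v, m) = sqrt(1 - 3)*v + m = sqrt(-2)*v + m = (I*sqrt(2))*v + m = I*v*sqrt(2) + m = m + I*v*sqrt(2))
((-39 + 25) + C(3, -1))*(-70 - 2) = ((-39 + 25) + (-1 + I*3*sqrt(2)))*(-70 - 2) = (-14 + (-1 + 3*I*sqrt(2)))*(-72) = (-15 + 3*I*sqrt(2))*(-72) = 1080 - 216*I*sqrt(2)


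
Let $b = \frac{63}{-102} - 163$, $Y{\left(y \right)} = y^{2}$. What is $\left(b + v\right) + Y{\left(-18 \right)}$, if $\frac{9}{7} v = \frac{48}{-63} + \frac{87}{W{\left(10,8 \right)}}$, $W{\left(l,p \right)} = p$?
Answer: $\frac{617807}{3672} \approx 168.25$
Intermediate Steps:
$b = - \frac{5563}{34}$ ($b = 63 \left(- \frac{1}{102}\right) - 163 = - \frac{21}{34} - 163 = - \frac{5563}{34} \approx -163.62$)
$v = \frac{1699}{216}$ ($v = \frac{7 \left(\frac{48}{-63} + \frac{87}{8}\right)}{9} = \frac{7 \left(48 \left(- \frac{1}{63}\right) + 87 \cdot \frac{1}{8}\right)}{9} = \frac{7 \left(- \frac{16}{21} + \frac{87}{8}\right)}{9} = \frac{7}{9} \cdot \frac{1699}{168} = \frac{1699}{216} \approx 7.8657$)
$\left(b + v\right) + Y{\left(-18 \right)} = \left(- \frac{5563}{34} + \frac{1699}{216}\right) + \left(-18\right)^{2} = - \frac{571921}{3672} + 324 = \frac{617807}{3672}$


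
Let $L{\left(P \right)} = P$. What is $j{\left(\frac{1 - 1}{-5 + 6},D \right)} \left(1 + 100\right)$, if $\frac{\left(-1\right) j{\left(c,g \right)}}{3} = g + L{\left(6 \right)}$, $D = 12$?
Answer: $-5454$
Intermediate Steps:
$j{\left(c,g \right)} = -18 - 3 g$ ($j{\left(c,g \right)} = - 3 \left(g + 6\right) = - 3 \left(6 + g\right) = -18 - 3 g$)
$j{\left(\frac{1 - 1}{-5 + 6},D \right)} \left(1 + 100\right) = \left(-18 - 36\right) \left(1 + 100\right) = \left(-18 - 36\right) 101 = \left(-54\right) 101 = -5454$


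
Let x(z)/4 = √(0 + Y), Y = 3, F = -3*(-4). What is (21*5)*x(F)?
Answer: 420*√3 ≈ 727.46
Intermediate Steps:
F = 12
x(z) = 4*√3 (x(z) = 4*√(0 + 3) = 4*√3)
(21*5)*x(F) = (21*5)*(4*√3) = 105*(4*√3) = 420*√3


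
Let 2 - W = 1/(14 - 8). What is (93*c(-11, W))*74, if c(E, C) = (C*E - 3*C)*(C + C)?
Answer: -1943018/3 ≈ -6.4767e+5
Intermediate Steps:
W = 11/6 (W = 2 - 1/(14 - 8) = 2 - 1/6 = 11/6 ≈ 1.8333)
c(E, C) = 2*C*(-3*C + C*E) (c(E, C) = (-3*C + C*E)*(2*C) = 2*C*(-3*C + C*E))
(93*c(-11, W))*74 = (93*(2*(11/6)**2*(-3 - 11)))*74 = (93*(2*(121/36)*(-14)))*74 = (93*(-847/9))*74 = -26257/3*74 = -1943018/3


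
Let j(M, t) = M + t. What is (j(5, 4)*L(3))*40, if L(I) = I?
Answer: 1080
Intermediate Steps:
(j(5, 4)*L(3))*40 = ((5 + 4)*3)*40 = (9*3)*40 = 27*40 = 1080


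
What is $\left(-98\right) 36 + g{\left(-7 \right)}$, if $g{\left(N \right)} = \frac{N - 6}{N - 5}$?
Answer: $- \frac{42323}{12} \approx -3526.9$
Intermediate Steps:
$g{\left(N \right)} = \frac{-6 + N}{-5 + N}$
$\left(-98\right) 36 + g{\left(-7 \right)} = \left(-98\right) 36 + \frac{-6 - 7}{-5 - 7} = -3528 + \frac{1}{-12} \left(-13\right) = -3528 - - \frac{13}{12} = -3528 + \frac{13}{12} = - \frac{42323}{12}$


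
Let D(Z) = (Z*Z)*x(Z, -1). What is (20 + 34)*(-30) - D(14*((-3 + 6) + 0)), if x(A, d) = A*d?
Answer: 72468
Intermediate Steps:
D(Z) = -Z³ (D(Z) = (Z*Z)*(Z*(-1)) = Z²*(-Z) = -Z³)
(20 + 34)*(-30) - D(14*((-3 + 6) + 0)) = (20 + 34)*(-30) - (-1)*(14*((-3 + 6) + 0))³ = 54*(-30) - (-1)*(14*(3 + 0))³ = -1620 - (-1)*(14*3)³ = -1620 - (-1)*42³ = -1620 - (-1)*74088 = -1620 - 1*(-74088) = -1620 + 74088 = 72468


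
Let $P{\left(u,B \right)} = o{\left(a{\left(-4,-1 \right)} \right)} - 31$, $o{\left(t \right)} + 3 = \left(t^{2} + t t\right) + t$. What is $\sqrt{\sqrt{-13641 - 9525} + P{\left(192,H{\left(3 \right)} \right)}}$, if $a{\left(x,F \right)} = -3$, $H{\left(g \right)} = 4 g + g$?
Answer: $\sqrt{-19 + 9 i \sqrt{286}} \approx 8.1971 + 9.284 i$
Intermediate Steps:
$H{\left(g \right)} = 5 g$
$o{\left(t \right)} = -3 + t + 2 t^{2}$ ($o{\left(t \right)} = -3 + \left(\left(t^{2} + t t\right) + t\right) = -3 + \left(\left(t^{2} + t^{2}\right) + t\right) = -3 + \left(2 t^{2} + t\right) = -3 + \left(t + 2 t^{2}\right) = -3 + t + 2 t^{2}$)
$P{\left(u,B \right)} = -19$ ($P{\left(u,B \right)} = \left(-3 - 3 + 2 \left(-3\right)^{2}\right) - 31 = \left(-3 - 3 + 2 \cdot 9\right) - 31 = \left(-3 - 3 + 18\right) - 31 = 12 - 31 = -19$)
$\sqrt{\sqrt{-13641 - 9525} + P{\left(192,H{\left(3 \right)} \right)}} = \sqrt{\sqrt{-13641 - 9525} - 19} = \sqrt{\sqrt{-23166} - 19} = \sqrt{9 i \sqrt{286} - 19} = \sqrt{-19 + 9 i \sqrt{286}}$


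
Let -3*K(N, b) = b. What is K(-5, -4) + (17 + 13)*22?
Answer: 1984/3 ≈ 661.33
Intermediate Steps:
K(N, b) = -b/3
K(-5, -4) + (17 + 13)*22 = -1/3*(-4) + (17 + 13)*22 = 4/3 + 30*22 = 4/3 + 660 = 1984/3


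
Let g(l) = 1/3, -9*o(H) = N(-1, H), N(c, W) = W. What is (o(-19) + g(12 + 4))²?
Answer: 484/81 ≈ 5.9753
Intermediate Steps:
o(H) = -H/9
g(l) = ⅓
(o(-19) + g(12 + 4))² = (-⅑*(-19) + ⅓)² = (19/9 + ⅓)² = (22/9)² = 484/81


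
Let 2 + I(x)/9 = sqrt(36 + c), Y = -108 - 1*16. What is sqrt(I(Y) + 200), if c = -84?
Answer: sqrt(182 + 36*I*sqrt(3)) ≈ 13.682 + 2.2787*I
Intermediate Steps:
Y = -124 (Y = -108 - 16 = -124)
I(x) = -18 + 36*I*sqrt(3) (I(x) = -18 + 9*sqrt(36 - 84) = -18 + 9*sqrt(-48) = -18 + 9*(4*I*sqrt(3)) = -18 + 36*I*sqrt(3))
sqrt(I(Y) + 200) = sqrt((-18 + 36*I*sqrt(3)) + 200) = sqrt(182 + 36*I*sqrt(3))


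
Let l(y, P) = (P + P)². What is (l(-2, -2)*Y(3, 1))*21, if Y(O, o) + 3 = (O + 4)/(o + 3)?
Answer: -420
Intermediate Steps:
Y(O, o) = -3 + (4 + O)/(3 + o) (Y(O, o) = -3 + (O + 4)/(o + 3) = -3 + (4 + O)/(3 + o))
l(y, P) = 4*P² (l(y, P) = (2*P)² = 4*P²)
(l(-2, -2)*Y(3, 1))*21 = ((4*(-2)²)*((-5 + 3 - 3*1)/(3 + 1)))*21 = ((4*4)*((-5 + 3 - 3)/4))*21 = (16*((¼)*(-5)))*21 = (16*(-5/4))*21 = -20*21 = -420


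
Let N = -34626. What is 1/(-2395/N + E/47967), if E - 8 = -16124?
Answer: -553635114/147717217 ≈ -3.7479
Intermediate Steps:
E = -16116 (E = 8 - 16124 = -16116)
1/(-2395/N + E/47967) = 1/(-2395/(-34626) - 16116/47967) = 1/(-2395*(-1/34626) - 16116*1/47967) = 1/(2395/34626 - 5372/15989) = 1/(-147717217/553635114) = -553635114/147717217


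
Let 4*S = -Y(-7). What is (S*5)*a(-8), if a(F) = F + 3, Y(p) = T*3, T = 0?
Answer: 0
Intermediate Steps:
Y(p) = 0 (Y(p) = 0*3 = 0)
S = 0 (S = (-1*0)/4 = (1/4)*0 = 0)
a(F) = 3 + F
(S*5)*a(-8) = (0*5)*(3 - 8) = 0*(-5) = 0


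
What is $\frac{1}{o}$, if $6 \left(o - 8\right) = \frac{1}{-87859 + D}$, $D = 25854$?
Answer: $\frac{372030}{2976239} \approx 0.125$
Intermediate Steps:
$o = \frac{2976239}{372030}$ ($o = 8 + \frac{1}{6 \left(-87859 + 25854\right)} = 8 + \frac{1}{6 \left(-62005\right)} = 8 + \frac{1}{6} \left(- \frac{1}{62005}\right) = 8 - \frac{1}{372030} = \frac{2976239}{372030} \approx 8.0$)
$\frac{1}{o} = \frac{1}{\frac{2976239}{372030}} = \frac{372030}{2976239}$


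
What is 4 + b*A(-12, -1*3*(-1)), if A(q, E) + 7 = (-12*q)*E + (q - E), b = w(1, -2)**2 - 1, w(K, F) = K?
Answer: 4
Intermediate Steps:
b = 0 (b = 1**2 - 1 = 1 - 1 = 0)
A(q, E) = -7 + q - E - 12*E*q (A(q, E) = -7 + ((-12*q)*E + (q - E)) = -7 + (-12*E*q + (q - E)) = -7 + (q - E - 12*E*q) = -7 + q - E - 12*E*q)
4 + b*A(-12, -1*3*(-1)) = 4 + 0*(-7 - 12 - (-1*3)*(-1) - 12*-1*3*(-1)*(-12)) = 4 + 0*(-7 - 12 - (-3)*(-1) - 12*(-3*(-1))*(-12)) = 4 + 0*(-7 - 12 - 1*3 - 12*3*(-12)) = 4 + 0*(-7 - 12 - 3 + 432) = 4 + 0*410 = 4 + 0 = 4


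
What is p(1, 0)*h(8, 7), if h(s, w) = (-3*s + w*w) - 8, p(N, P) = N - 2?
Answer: -17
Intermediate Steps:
p(N, P) = -2 + N
h(s, w) = -8 + w² - 3*s (h(s, w) = (-3*s + w²) - 8 = (w² - 3*s) - 8 = -8 + w² - 3*s)
p(1, 0)*h(8, 7) = (-2 + 1)*(-8 + 7² - 3*8) = -(-8 + 49 - 24) = -1*17 = -17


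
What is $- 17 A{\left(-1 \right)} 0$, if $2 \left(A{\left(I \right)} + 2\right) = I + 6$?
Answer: $0$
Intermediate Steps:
$A{\left(I \right)} = 1 + \frac{I}{2}$ ($A{\left(I \right)} = -2 + \frac{I + 6}{2} = -2 + \frac{6 + I}{2} = -2 + \left(3 + \frac{I}{2}\right) = 1 + \frac{I}{2}$)
$- 17 A{\left(-1 \right)} 0 = - 17 \left(1 + \frac{1}{2} \left(-1\right)\right) 0 = - 17 \left(1 - \frac{1}{2}\right) 0 = \left(-17\right) \frac{1}{2} \cdot 0 = \left(- \frac{17}{2}\right) 0 = 0$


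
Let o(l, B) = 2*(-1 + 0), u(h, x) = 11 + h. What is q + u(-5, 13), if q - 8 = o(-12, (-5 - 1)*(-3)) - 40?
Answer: -28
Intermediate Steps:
o(l, B) = -2 (o(l, B) = 2*(-1) = -2)
q = -34 (q = 8 + (-2 - 40) = 8 - 42 = -34)
q + u(-5, 13) = -34 + (11 - 5) = -34 + 6 = -28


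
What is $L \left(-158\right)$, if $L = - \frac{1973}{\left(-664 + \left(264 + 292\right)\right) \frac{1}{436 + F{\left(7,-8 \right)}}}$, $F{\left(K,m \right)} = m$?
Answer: $- \frac{33355538}{27} \approx -1.2354 \cdot 10^{6}$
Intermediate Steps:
$L = \frac{211111}{27}$ ($L = - \frac{1973}{\left(-664 + \left(264 + 292\right)\right) \frac{1}{436 - 8}} = - \frac{1973}{\left(-664 + 556\right) \frac{1}{428}} = - \frac{1973}{\left(-108\right) \frac{1}{428}} = - \frac{1973}{- \frac{27}{107}} = \left(-1973\right) \left(- \frac{107}{27}\right) = \frac{211111}{27} \approx 7818.9$)
$L \left(-158\right) = \frac{211111}{27} \left(-158\right) = - \frac{33355538}{27}$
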